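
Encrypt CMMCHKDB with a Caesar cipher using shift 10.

C(2): 2+10=12 → M
M(12): 12+10=22 → W
M(12): 12+10=22 → W
C(2): 2+10=12 → M
H(7): 7+10=17 → R
K(10): 10+10=20 → U
D(3): 3+10=13 → N
B(1): 1+10=11 → L

MWWMRUNL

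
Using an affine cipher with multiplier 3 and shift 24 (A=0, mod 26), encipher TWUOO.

T(19): 3·19+24=81≡3 → D
W(22): 3·22+24=90≡12 → M
U(20): 3·20+24=84≡6 → G
O(14): 3·14+24=66≡14 → O
O(14): 3·14+24=66≡14 → O

DMGOO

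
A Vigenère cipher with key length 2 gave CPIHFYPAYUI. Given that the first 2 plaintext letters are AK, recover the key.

Subtract each crib letter from the matching ciphertext letter (mod 26):
C(2)−A(0)=2 → C
P(15)−K(10)=5 → F

CF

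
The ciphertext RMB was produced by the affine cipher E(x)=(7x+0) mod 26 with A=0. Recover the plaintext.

VYP

The inverse of 7 mod 26 is 15, since 7·15=105≡1. Apply D(y)=15·(y−0) mod 26:
R(17): 15·(17−0)=255≡21 → V
M(12): 15·(12−0)=180≡24 → Y
B(1): 15·(1−0)=15 → P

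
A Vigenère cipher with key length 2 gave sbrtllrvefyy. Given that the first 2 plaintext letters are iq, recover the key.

Subtract each crib letter from the matching ciphertext letter (mod 26):
s(18)−i(8)=10 → k
b(1)−q(16)=-15≡11 → l

kl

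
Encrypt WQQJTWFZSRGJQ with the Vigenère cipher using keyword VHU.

RXKEAQAGMMNDL

Repeat the key across the message: VHUVHUVHUVHUV
W(22)+V(21): 43≡17 → R
Q(16)+H(7): 23 → X
Q(16)+U(20): 36≡10 → K
J(9)+V(21): 30≡4 → E
T(19)+H(7): 26≡0 → A
W(22)+U(20): 42≡16 → Q
F(5)+V(21): 26≡0 → A
Z(25)+H(7): 32≡6 → G
S(18)+U(20): 38≡12 → M
R(17)+V(21): 38≡12 → M
G(6)+H(7): 13 → N
J(9)+U(20): 29≡3 → D
Q(16)+V(21): 37≡11 → L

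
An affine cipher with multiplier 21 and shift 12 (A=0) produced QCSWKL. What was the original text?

The inverse of 21 mod 26 is 5, since 21·5=105≡1. Apply D(y)=5·(y−12) mod 26:
Q(16): 5·(16−12)=20 → U
C(2): 5·(2−12)=-50≡2 → C
S(18): 5·(18−12)=30≡4 → E
W(22): 5·(22−12)=50≡24 → Y
K(10): 5·(10−12)=-10≡16 → Q
L(11): 5·(11−12)=-5≡21 → V

UCEYQV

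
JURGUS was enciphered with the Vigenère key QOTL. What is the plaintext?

Repeat the key across the ciphertext: QOTLQO
J(9)−Q(16): -7≡19 → T
U(20)−O(14): 6 → G
R(17)−T(19): -2≡24 → Y
G(6)−L(11): -5≡21 → V
U(20)−Q(16): 4 → E
S(18)−O(14): 4 → E

TGYVEE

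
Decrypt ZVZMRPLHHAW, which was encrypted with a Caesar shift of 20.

FBFSXVRNNGC

Z(25): 25−20=5 → F
V(21): 21−20=1 → B
Z(25): 25−20=5 → F
M(12): 12−20=-8≡18 → S
R(17): 17−20=-3≡23 → X
P(15): 15−20=-5≡21 → V
L(11): 11−20=-9≡17 → R
H(7): 7−20=-13≡13 → N
H(7): 7−20=-13≡13 → N
A(0): 0−20=-20≡6 → G
W(22): 22−20=2 → C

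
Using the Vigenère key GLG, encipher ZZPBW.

FKVHH

Repeat the key across the message: GLGGL
Z(25)+G(6): 31≡5 → F
Z(25)+L(11): 36≡10 → K
P(15)+G(6): 21 → V
B(1)+G(6): 7 → H
W(22)+L(11): 33≡7 → H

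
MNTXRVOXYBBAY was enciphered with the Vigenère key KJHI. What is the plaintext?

CEMPHMHPOSUSO

Repeat the key across the ciphertext: KJHIKJHIKJHIK
M(12)−K(10): 2 → C
N(13)−J(9): 4 → E
T(19)−H(7): 12 → M
X(23)−I(8): 15 → P
R(17)−K(10): 7 → H
V(21)−J(9): 12 → M
O(14)−H(7): 7 → H
X(23)−I(8): 15 → P
Y(24)−K(10): 14 → O
B(1)−J(9): -8≡18 → S
B(1)−H(7): -6≡20 → U
A(0)−I(8): -8≡18 → S
Y(24)−K(10): 14 → O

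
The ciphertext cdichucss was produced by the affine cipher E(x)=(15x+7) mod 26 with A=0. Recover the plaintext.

The inverse of 15 mod 26 is 7, since 15·7=105≡1. Apply D(y)=7·(y−7) mod 26:
c(2): 7·(2−7)=-35≡17 → r
d(3): 7·(3−7)=-28≡24 → y
i(8): 7·(8−7)=7 → h
c(2): 7·(2−7)=-35≡17 → r
h(7): 7·(7−7)=0 → a
u(20): 7·(20−7)=91≡13 → n
c(2): 7·(2−7)=-35≡17 → r
s(18): 7·(18−7)=77≡25 → z
s(18): 7·(18−7)=77≡25 → z

ryhranrzz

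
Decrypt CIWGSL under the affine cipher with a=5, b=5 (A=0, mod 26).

The inverse of 5 mod 26 is 21, since 5·21=105≡1. Apply D(y)=21·(y−5) mod 26:
C(2): 21·(2−5)=-63≡15 → P
I(8): 21·(8−5)=63≡11 → L
W(22): 21·(22−5)=357≡19 → T
G(6): 21·(6−5)=21 → V
S(18): 21·(18−5)=273≡13 → N
L(11): 21·(11−5)=126≡22 → W

PLTVNW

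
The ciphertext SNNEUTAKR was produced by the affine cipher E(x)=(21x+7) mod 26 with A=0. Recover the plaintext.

DEELNIRPY

The inverse of 21 mod 26 is 5, since 21·5=105≡1. Apply D(y)=5·(y−7) mod 26:
S(18): 5·(18−7)=55≡3 → D
N(13): 5·(13−7)=30≡4 → E
N(13): 5·(13−7)=30≡4 → E
E(4): 5·(4−7)=-15≡11 → L
U(20): 5·(20−7)=65≡13 → N
T(19): 5·(19−7)=60≡8 → I
A(0): 5·(0−7)=-35≡17 → R
K(10): 5·(10−7)=15 → P
R(17): 5·(17−7)=50≡24 → Y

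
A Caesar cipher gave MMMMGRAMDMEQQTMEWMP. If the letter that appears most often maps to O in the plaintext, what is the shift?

The most frequent ciphertext letter is M (appears 8 times).
M is position 12; O is position 14.
Shift = -2≡24.

24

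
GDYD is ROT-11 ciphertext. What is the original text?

G(6): 6−11=-5≡21 → V
D(3): 3−11=-8≡18 → S
Y(24): 24−11=13 → N
D(3): 3−11=-8≡18 → S

VSNS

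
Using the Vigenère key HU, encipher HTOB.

Repeat the key across the message: HUHU
H(7)+H(7): 14 → O
T(19)+U(20): 39≡13 → N
O(14)+H(7): 21 → V
B(1)+U(20): 21 → V

ONVV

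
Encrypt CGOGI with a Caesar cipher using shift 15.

C(2): 2+15=17 → R
G(6): 6+15=21 → V
O(14): 14+15=29≡3 → D
G(6): 6+15=21 → V
I(8): 8+15=23 → X

RVDVX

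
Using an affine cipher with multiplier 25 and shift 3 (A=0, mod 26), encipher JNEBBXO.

J(9): 25·9+3=228≡20 → U
N(13): 25·13+3=328≡16 → Q
E(4): 25·4+3=103≡25 → Z
B(1): 25·1+3=28≡2 → C
B(1): 25·1+3=28≡2 → C
X(23): 25·23+3=578≡6 → G
O(14): 25·14+3=353≡15 → P

UQZCCGP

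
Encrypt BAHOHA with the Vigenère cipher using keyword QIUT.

Repeat the key across the message: QIUTQI
B(1)+Q(16): 17 → R
A(0)+I(8): 8 → I
H(7)+U(20): 27≡1 → B
O(14)+T(19): 33≡7 → H
H(7)+Q(16): 23 → X
A(0)+I(8): 8 → I

RIBHXI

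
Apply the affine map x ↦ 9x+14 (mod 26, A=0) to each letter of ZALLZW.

FOJJFE

Z(25): 9·25+14=239≡5 → F
A(0): 9·0+14=14 → O
L(11): 9·11+14=113≡9 → J
L(11): 9·11+14=113≡9 → J
Z(25): 9·25+14=239≡5 → F
W(22): 9·22+14=212≡4 → E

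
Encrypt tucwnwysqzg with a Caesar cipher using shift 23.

qrztktvpnwd

t(19): 19+23=42≡16 → q
u(20): 20+23=43≡17 → r
c(2): 2+23=25 → z
w(22): 22+23=45≡19 → t
n(13): 13+23=36≡10 → k
w(22): 22+23=45≡19 → t
y(24): 24+23=47≡21 → v
s(18): 18+23=41≡15 → p
q(16): 16+23=39≡13 → n
z(25): 25+23=48≡22 → w
g(6): 6+23=29≡3 → d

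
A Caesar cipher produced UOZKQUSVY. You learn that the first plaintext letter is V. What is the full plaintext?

From the crib: U(20)−V(21)=-1≡25, so the shift is 25.
Subtract 25 from each ciphertext letter:
U(20): 20−25=-5≡21 → V
O(14): 14−25=-11≡15 → P
Z(25): 25−25=0 → A
K(10): 10−25=-15≡11 → L
Q(16): 16−25=-9≡17 → R
U(20): 20−25=-5≡21 → V
S(18): 18−25=-7≡19 → T
V(21): 21−25=-4≡22 → W
Y(24): 24−25=-1≡25 → Z

VPALRVTWZ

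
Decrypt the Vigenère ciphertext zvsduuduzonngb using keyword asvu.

Repeat the key across the ciphertext: asvuasvuasvuas
z(25)−a(0): 25 → z
v(21)−s(18): 3 → d
s(18)−v(21): -3≡23 → x
d(3)−u(20): -17≡9 → j
u(20)−a(0): 20 → u
u(20)−s(18): 2 → c
d(3)−v(21): -18≡8 → i
u(20)−u(20): 0 → a
z(25)−a(0): 25 → z
o(14)−s(18): -4≡22 → w
n(13)−v(21): -8≡18 → s
n(13)−u(20): -7≡19 → t
g(6)−a(0): 6 → g
b(1)−s(18): -17≡9 → j

zdxjuciazwstgj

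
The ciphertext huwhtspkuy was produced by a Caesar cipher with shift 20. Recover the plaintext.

nacnzyvqae

h(7): 7−20=-13≡13 → n
u(20): 20−20=0 → a
w(22): 22−20=2 → c
h(7): 7−20=-13≡13 → n
t(19): 19−20=-1≡25 → z
s(18): 18−20=-2≡24 → y
p(15): 15−20=-5≡21 → v
k(10): 10−20=-10≡16 → q
u(20): 20−20=0 → a
y(24): 24−20=4 → e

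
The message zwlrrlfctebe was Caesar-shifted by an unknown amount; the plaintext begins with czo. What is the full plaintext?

czouuoifwheh

From the crib: z(25)−c(2)=23, so the shift is 23.
Subtract 23 from each ciphertext letter:
z(25): 25−23=2 → c
w(22): 22−23=-1≡25 → z
l(11): 11−23=-12≡14 → o
r(17): 17−23=-6≡20 → u
r(17): 17−23=-6≡20 → u
l(11): 11−23=-12≡14 → o
f(5): 5−23=-18≡8 → i
c(2): 2−23=-21≡5 → f
t(19): 19−23=-4≡22 → w
e(4): 4−23=-19≡7 → h
b(1): 1−23=-22≡4 → e
e(4): 4−23=-19≡7 → h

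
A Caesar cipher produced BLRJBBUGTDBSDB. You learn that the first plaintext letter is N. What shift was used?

From the crib: B(1)−N(13)=-12≡14, so the shift is 14.

14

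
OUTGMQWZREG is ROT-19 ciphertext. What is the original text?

O(14): 14−19=-5≡21 → V
U(20): 20−19=1 → B
T(19): 19−19=0 → A
G(6): 6−19=-13≡13 → N
M(12): 12−19=-7≡19 → T
Q(16): 16−19=-3≡23 → X
W(22): 22−19=3 → D
Z(25): 25−19=6 → G
R(17): 17−19=-2≡24 → Y
E(4): 4−19=-15≡11 → L
G(6): 6−19=-13≡13 → N

VBANTXDGYLN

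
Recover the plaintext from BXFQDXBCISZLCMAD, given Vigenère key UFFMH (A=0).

Repeat the key across the ciphertext: UFFMHUFFMHUFFMHU
B(1)−U(20): -19≡7 → H
X(23)−F(5): 18 → S
F(5)−F(5): 0 → A
Q(16)−M(12): 4 → E
D(3)−H(7): -4≡22 → W
X(23)−U(20): 3 → D
B(1)−F(5): -4≡22 → W
C(2)−F(5): -3≡23 → X
I(8)−M(12): -4≡22 → W
S(18)−H(7): 11 → L
Z(25)−U(20): 5 → F
L(11)−F(5): 6 → G
C(2)−F(5): -3≡23 → X
M(12)−M(12): 0 → A
A(0)−H(7): -7≡19 → T
D(3)−U(20): -17≡9 → J

HSAEWDWXWLFGXATJ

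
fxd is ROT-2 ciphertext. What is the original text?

dvb

f(5): 5−2=3 → d
x(23): 23−2=21 → v
d(3): 3−2=1 → b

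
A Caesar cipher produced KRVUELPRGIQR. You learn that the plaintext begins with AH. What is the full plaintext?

From the crib: K(10)−A(0)=10, so the shift is 10.
Subtract 10 from each ciphertext letter:
K(10): 10−10=0 → A
R(17): 17−10=7 → H
V(21): 21−10=11 → L
U(20): 20−10=10 → K
E(4): 4−10=-6≡20 → U
L(11): 11−10=1 → B
P(15): 15−10=5 → F
R(17): 17−10=7 → H
G(6): 6−10=-4≡22 → W
I(8): 8−10=-2≡24 → Y
Q(16): 16−10=6 → G
R(17): 17−10=7 → H

AHLKUBFHWYGH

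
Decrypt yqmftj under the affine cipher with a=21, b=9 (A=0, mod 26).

xjpgya

The inverse of 21 mod 26 is 5, since 21·5=105≡1. Apply D(y)=5·(y−9) mod 26:
y(24): 5·(24−9)=75≡23 → x
q(16): 5·(16−9)=35≡9 → j
m(12): 5·(12−9)=15 → p
f(5): 5·(5−9)=-20≡6 → g
t(19): 5·(19−9)=50≡24 → y
j(9): 5·(9−9)=0 → a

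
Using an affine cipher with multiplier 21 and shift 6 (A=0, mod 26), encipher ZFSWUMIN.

Z(25): 21·25+6=531≡11 → L
F(5): 21·5+6=111≡7 → H
S(18): 21·18+6=384≡20 → U
W(22): 21·22+6=468≡0 → A
U(20): 21·20+6=426≡10 → K
M(12): 21·12+6=258≡24 → Y
I(8): 21·8+6=174≡18 → S
N(13): 21·13+6=279≡19 → T

LHUAKYST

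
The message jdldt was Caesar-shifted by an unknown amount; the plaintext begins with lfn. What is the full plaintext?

From the crib: j(9)−l(11)=-2≡24, so the shift is 24.
Subtract 24 from each ciphertext letter:
j(9): 9−24=-15≡11 → l
d(3): 3−24=-21≡5 → f
l(11): 11−24=-13≡13 → n
d(3): 3−24=-21≡5 → f
t(19): 19−24=-5≡21 → v

lfnfv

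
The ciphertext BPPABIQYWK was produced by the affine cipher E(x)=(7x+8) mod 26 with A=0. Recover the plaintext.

ZBBKZAQGCE

The inverse of 7 mod 26 is 15, since 7·15=105≡1. Apply D(y)=15·(y−8) mod 26:
B(1): 15·(1−8)=-105≡25 → Z
P(15): 15·(15−8)=105≡1 → B
P(15): 15·(15−8)=105≡1 → B
A(0): 15·(0−8)=-120≡10 → K
B(1): 15·(1−8)=-105≡25 → Z
I(8): 15·(8−8)=0 → A
Q(16): 15·(16−8)=120≡16 → Q
Y(24): 15·(24−8)=240≡6 → G
W(22): 15·(22−8)=210≡2 → C
K(10): 15·(10−8)=30≡4 → E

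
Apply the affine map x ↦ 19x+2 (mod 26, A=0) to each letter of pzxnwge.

bjxpema

p(15): 19·15+2=287≡1 → b
z(25): 19·25+2=477≡9 → j
x(23): 19·23+2=439≡23 → x
n(13): 19·13+2=249≡15 → p
w(22): 19·22+2=420≡4 → e
g(6): 19·6+2=116≡12 → m
e(4): 19·4+2=78≡0 → a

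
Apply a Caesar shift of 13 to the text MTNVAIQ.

ZGAINVD

M(12): 12+13=25 → Z
T(19): 19+13=32≡6 → G
N(13): 13+13=26≡0 → A
V(21): 21+13=34≡8 → I
A(0): 0+13=13 → N
I(8): 8+13=21 → V
Q(16): 16+13=29≡3 → D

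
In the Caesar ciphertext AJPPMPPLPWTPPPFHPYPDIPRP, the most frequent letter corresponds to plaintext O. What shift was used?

The most frequent ciphertext letter is P (appears 12 times).
P is position 15; O is position 14.
Shift = 1.

1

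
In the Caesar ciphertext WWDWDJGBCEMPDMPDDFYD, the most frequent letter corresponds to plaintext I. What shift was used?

The most frequent ciphertext letter is D (appears 6 times).
D is position 3; I is position 8.
Shift = -5≡21.

21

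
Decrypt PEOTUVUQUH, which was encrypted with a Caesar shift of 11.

ETDIJKJFJW

P(15): 15−11=4 → E
E(4): 4−11=-7≡19 → T
O(14): 14−11=3 → D
T(19): 19−11=8 → I
U(20): 20−11=9 → J
V(21): 21−11=10 → K
U(20): 20−11=9 → J
Q(16): 16−11=5 → F
U(20): 20−11=9 → J
H(7): 7−11=-4≡22 → W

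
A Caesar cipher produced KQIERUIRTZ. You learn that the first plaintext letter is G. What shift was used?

From the crib: K(10)−G(6)=4, so the shift is 4.

4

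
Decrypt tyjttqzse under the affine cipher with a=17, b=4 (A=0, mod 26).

The inverse of 17 mod 26 is 23, since 17·23=391≡1. Apply D(y)=23·(y−4) mod 26:
t(19): 23·(19−4)=345≡7 → h
y(24): 23·(24−4)=460≡18 → s
j(9): 23·(9−4)=115≡11 → l
t(19): 23·(19−4)=345≡7 → h
t(19): 23·(19−4)=345≡7 → h
q(16): 23·(16−4)=276≡16 → q
z(25): 23·(25−4)=483≡15 → p
s(18): 23·(18−4)=322≡10 → k
e(4): 23·(4−4)=0 → a

hslhhqpka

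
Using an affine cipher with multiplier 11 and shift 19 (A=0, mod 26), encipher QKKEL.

Q(16): 11·16+19=195≡13 → N
K(10): 11·10+19=129≡25 → Z
K(10): 11·10+19=129≡25 → Z
E(4): 11·4+19=63≡11 → L
L(11): 11·11+19=140≡10 → K

NZZLK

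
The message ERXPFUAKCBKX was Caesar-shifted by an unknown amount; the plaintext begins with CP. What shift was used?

2

From the crib: E(4)−C(2)=2, so the shift is 2.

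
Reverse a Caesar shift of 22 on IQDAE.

MUHEI

I(8): 8−22=-14≡12 → M
Q(16): 16−22=-6≡20 → U
D(3): 3−22=-19≡7 → H
A(0): 0−22=-22≡4 → E
E(4): 4−22=-18≡8 → I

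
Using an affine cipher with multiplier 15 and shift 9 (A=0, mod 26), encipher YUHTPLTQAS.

Y(24): 15·24+9=369≡5 → F
U(20): 15·20+9=309≡23 → X
H(7): 15·7+9=114≡10 → K
T(19): 15·19+9=294≡8 → I
P(15): 15·15+9=234≡0 → A
L(11): 15·11+9=174≡18 → S
T(19): 15·19+9=294≡8 → I
Q(16): 15·16+9=249≡15 → P
A(0): 15·0+9=9 → J
S(18): 15·18+9=279≡19 → T

FXKIASIPJT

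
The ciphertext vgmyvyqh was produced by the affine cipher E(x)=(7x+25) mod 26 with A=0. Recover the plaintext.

sbnlslvq

The inverse of 7 mod 26 is 15, since 7·15=105≡1. Apply D(y)=15·(y−25) mod 26:
v(21): 15·(21−25)=-60≡18 → s
g(6): 15·(6−25)=-285≡1 → b
m(12): 15·(12−25)=-195≡13 → n
y(24): 15·(24−25)=-15≡11 → l
v(21): 15·(21−25)=-60≡18 → s
y(24): 15·(24−25)=-15≡11 → l
q(16): 15·(16−25)=-135≡21 → v
h(7): 15·(7−25)=-270≡16 → q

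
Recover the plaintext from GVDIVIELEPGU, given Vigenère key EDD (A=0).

CSAESFAIBLDR

Repeat the key across the ciphertext: EDDEDDEDDEDD
G(6)−E(4): 2 → C
V(21)−D(3): 18 → S
D(3)−D(3): 0 → A
I(8)−E(4): 4 → E
V(21)−D(3): 18 → S
I(8)−D(3): 5 → F
E(4)−E(4): 0 → A
L(11)−D(3): 8 → I
E(4)−D(3): 1 → B
P(15)−E(4): 11 → L
G(6)−D(3): 3 → D
U(20)−D(3): 17 → R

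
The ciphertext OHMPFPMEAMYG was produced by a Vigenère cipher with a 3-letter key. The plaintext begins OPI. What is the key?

Subtract each crib letter from the matching ciphertext letter (mod 26):
O(14)−O(14)=0 → A
H(7)−P(15)=-8≡18 → S
M(12)−I(8)=4 → E

ASE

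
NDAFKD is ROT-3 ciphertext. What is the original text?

KAXCHA

N(13): 13−3=10 → K
D(3): 3−3=0 → A
A(0): 0−3=-3≡23 → X
F(5): 5−3=2 → C
K(10): 10−3=7 → H
D(3): 3−3=0 → A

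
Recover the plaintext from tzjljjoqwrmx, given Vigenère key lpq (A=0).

iktautdbggxh

Repeat the key across the ciphertext: lpqlpqlpqlpq
t(19)−l(11): 8 → i
z(25)−p(15): 10 → k
j(9)−q(16): -7≡19 → t
l(11)−l(11): 0 → a
j(9)−p(15): -6≡20 → u
j(9)−q(16): -7≡19 → t
o(14)−l(11): 3 → d
q(16)−p(15): 1 → b
w(22)−q(16): 6 → g
r(17)−l(11): 6 → g
m(12)−p(15): -3≡23 → x
x(23)−q(16): 7 → h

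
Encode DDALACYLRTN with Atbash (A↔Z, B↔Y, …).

WWZOZXBOIGM

D(3) → W(22)
D(3) → W(22)
A(0) → Z(25)
L(11) → O(14)
A(0) → Z(25)
C(2) → X(23)
Y(24) → B(1)
L(11) → O(14)
R(17) → I(8)
T(19) → G(6)
N(13) → M(12)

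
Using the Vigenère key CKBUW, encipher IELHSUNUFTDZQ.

KOMBOWXVZPFJR

Repeat the key across the message: CKBUWCKBUWCKB
I(8)+C(2): 10 → K
E(4)+K(10): 14 → O
L(11)+B(1): 12 → M
H(7)+U(20): 27≡1 → B
S(18)+W(22): 40≡14 → O
U(20)+C(2): 22 → W
N(13)+K(10): 23 → X
U(20)+B(1): 21 → V
F(5)+U(20): 25 → Z
T(19)+W(22): 41≡15 → P
D(3)+C(2): 5 → F
Z(25)+K(10): 35≡9 → J
Q(16)+B(1): 17 → R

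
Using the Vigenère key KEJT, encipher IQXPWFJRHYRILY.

Repeat the key across the message: KEJTKEJTKEJTKE
I(8)+K(10): 18 → S
Q(16)+E(4): 20 → U
X(23)+J(9): 32≡6 → G
P(15)+T(19): 34≡8 → I
W(22)+K(10): 32≡6 → G
F(5)+E(4): 9 → J
J(9)+J(9): 18 → S
R(17)+T(19): 36≡10 → K
H(7)+K(10): 17 → R
Y(24)+E(4): 28≡2 → C
R(17)+J(9): 26≡0 → A
I(8)+T(19): 27≡1 → B
L(11)+K(10): 21 → V
Y(24)+E(4): 28≡2 → C

SUGIGJSKRCABVC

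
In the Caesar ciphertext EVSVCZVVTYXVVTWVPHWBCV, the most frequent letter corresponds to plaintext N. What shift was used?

8

The most frequent ciphertext letter is V (appears 8 times).
V is position 21; N is position 13.
Shift = 8.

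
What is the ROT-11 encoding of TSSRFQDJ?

EDDCQBOU

T(19): 19+11=30≡4 → E
S(18): 18+11=29≡3 → D
S(18): 18+11=29≡3 → D
R(17): 17+11=28≡2 → C
F(5): 5+11=16 → Q
Q(16): 16+11=27≡1 → B
D(3): 3+11=14 → O
J(9): 9+11=20 → U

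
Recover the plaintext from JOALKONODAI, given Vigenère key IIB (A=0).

Repeat the key across the ciphertext: IIBIIBIIBII
J(9)−I(8): 1 → B
O(14)−I(8): 6 → G
A(0)−B(1): -1≡25 → Z
L(11)−I(8): 3 → D
K(10)−I(8): 2 → C
O(14)−B(1): 13 → N
N(13)−I(8): 5 → F
O(14)−I(8): 6 → G
D(3)−B(1): 2 → C
A(0)−I(8): -8≡18 → S
I(8)−I(8): 0 → A

BGZDCNFGCSA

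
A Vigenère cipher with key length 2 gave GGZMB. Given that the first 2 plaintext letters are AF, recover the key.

GB

Subtract each crib letter from the matching ciphertext letter (mod 26):
G(6)−A(0)=6 → G
G(6)−F(5)=1 → B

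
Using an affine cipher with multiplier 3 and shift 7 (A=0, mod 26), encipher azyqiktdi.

hebdflmqf

a(0): 3·0+7=7 → h
z(25): 3·25+7=82≡4 → e
y(24): 3·24+7=79≡1 → b
q(16): 3·16+7=55≡3 → d
i(8): 3·8+7=31≡5 → f
k(10): 3·10+7=37≡11 → l
t(19): 3·19+7=64≡12 → m
d(3): 3·3+7=16 → q
i(8): 3·8+7=31≡5 → f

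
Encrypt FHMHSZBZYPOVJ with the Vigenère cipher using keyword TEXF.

Repeat the key across the message: TEXFTEXFTEXFT
F(5)+T(19): 24 → Y
H(7)+E(4): 11 → L
M(12)+X(23): 35≡9 → J
H(7)+F(5): 12 → M
S(18)+T(19): 37≡11 → L
Z(25)+E(4): 29≡3 → D
B(1)+X(23): 24 → Y
Z(25)+F(5): 30≡4 → E
Y(24)+T(19): 43≡17 → R
P(15)+E(4): 19 → T
O(14)+X(23): 37≡11 → L
V(21)+F(5): 26≡0 → A
J(9)+T(19): 28≡2 → C

YLJMLDYERTLAC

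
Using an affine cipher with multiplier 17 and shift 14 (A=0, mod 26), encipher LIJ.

L(11): 17·11+14=201≡19 → T
I(8): 17·8+14=150≡20 → U
J(9): 17·9+14=167≡11 → L

TUL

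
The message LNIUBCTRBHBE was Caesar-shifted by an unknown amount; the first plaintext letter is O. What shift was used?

From the crib: L(11)−O(14)=-3≡23, so the shift is 23.

23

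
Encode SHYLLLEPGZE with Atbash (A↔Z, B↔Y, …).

S(18) → H(7)
H(7) → S(18)
Y(24) → B(1)
L(11) → O(14)
L(11) → O(14)
L(11) → O(14)
E(4) → V(21)
P(15) → K(10)
G(6) → T(19)
Z(25) → A(0)
E(4) → V(21)

HSBOOOVKTAV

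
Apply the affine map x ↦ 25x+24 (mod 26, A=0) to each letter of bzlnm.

xznlm

b(1): 25·1+24=49≡23 → x
z(25): 25·25+24=649≡25 → z
l(11): 25·11+24=299≡13 → n
n(13): 25·13+24=349≡11 → l
m(12): 25·12+24=324≡12 → m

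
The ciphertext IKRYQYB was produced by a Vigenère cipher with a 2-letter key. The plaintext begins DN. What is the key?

FX

Subtract each crib letter from the matching ciphertext letter (mod 26):
I(8)−D(3)=5 → F
K(10)−N(13)=-3≡23 → X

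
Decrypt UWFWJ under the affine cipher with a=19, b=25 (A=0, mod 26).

XTOTG

The inverse of 19 mod 26 is 11, since 19·11=209≡1. Apply D(y)=11·(y−25) mod 26:
U(20): 11·(20−25)=-55≡23 → X
W(22): 11·(22−25)=-33≡19 → T
F(5): 11·(5−25)=-220≡14 → O
W(22): 11·(22−25)=-33≡19 → T
J(9): 11·(9−25)=-176≡6 → G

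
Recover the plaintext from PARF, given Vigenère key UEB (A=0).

VWQL

Repeat the key across the ciphertext: UEBU
P(15)−U(20): -5≡21 → V
A(0)−E(4): -4≡22 → W
R(17)−B(1): 16 → Q
F(5)−U(20): -15≡11 → L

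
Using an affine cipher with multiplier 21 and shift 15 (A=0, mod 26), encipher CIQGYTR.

C(2): 21·2+15=57≡5 → F
I(8): 21·8+15=183≡1 → B
Q(16): 21·16+15=351≡13 → N
G(6): 21·6+15=141≡11 → L
Y(24): 21·24+15=519≡25 → Z
T(19): 21·19+15=414≡24 → Y
R(17): 21·17+15=372≡8 → I

FBNLZYI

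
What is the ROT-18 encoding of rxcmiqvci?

jpueainua

r(17): 17+18=35≡9 → j
x(23): 23+18=41≡15 → p
c(2): 2+18=20 → u
m(12): 12+18=30≡4 → e
i(8): 8+18=26≡0 → a
q(16): 16+18=34≡8 → i
v(21): 21+18=39≡13 → n
c(2): 2+18=20 → u
i(8): 8+18=26≡0 → a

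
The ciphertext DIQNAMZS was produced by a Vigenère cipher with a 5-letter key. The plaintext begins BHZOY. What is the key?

Subtract each crib letter from the matching ciphertext letter (mod 26):
D(3)−B(1)=2 → C
I(8)−H(7)=1 → B
Q(16)−Z(25)=-9≡17 → R
N(13)−O(14)=-1≡25 → Z
A(0)−Y(24)=-24≡2 → C

CBRZC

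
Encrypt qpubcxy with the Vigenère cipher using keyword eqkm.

ufengni

Repeat the key across the message: eqkmeqk
q(16)+e(4): 20 → u
p(15)+q(16): 31≡5 → f
u(20)+k(10): 30≡4 → e
b(1)+m(12): 13 → n
c(2)+e(4): 6 → g
x(23)+q(16): 39≡13 → n
y(24)+k(10): 34≡8 → i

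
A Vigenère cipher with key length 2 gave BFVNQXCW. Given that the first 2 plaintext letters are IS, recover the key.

TN

Subtract each crib letter from the matching ciphertext letter (mod 26):
B(1)−I(8)=-7≡19 → T
F(5)−S(18)=-13≡13 → N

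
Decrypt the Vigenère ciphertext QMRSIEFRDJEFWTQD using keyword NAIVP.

DMJXTRFJIURFOYBQ

Repeat the key across the ciphertext: NAIVPNAIVPNAIVPN
Q(16)−N(13): 3 → D
M(12)−A(0): 12 → M
R(17)−I(8): 9 → J
S(18)−V(21): -3≡23 → X
I(8)−P(15): -7≡19 → T
E(4)−N(13): -9≡17 → R
F(5)−A(0): 5 → F
R(17)−I(8): 9 → J
D(3)−V(21): -18≡8 → I
J(9)−P(15): -6≡20 → U
E(4)−N(13): -9≡17 → R
F(5)−A(0): 5 → F
W(22)−I(8): 14 → O
T(19)−V(21): -2≡24 → Y
Q(16)−P(15): 1 → B
D(3)−N(13): -10≡16 → Q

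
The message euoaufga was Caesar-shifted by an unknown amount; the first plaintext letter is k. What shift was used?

From the crib: e(4)−k(10)=-6≡20, so the shift is 20.

20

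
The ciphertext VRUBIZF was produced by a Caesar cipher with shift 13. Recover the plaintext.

IEHOVMS

V(21): 21−13=8 → I
R(17): 17−13=4 → E
U(20): 20−13=7 → H
B(1): 1−13=-12≡14 → O
I(8): 8−13=-5≡21 → V
Z(25): 25−13=12 → M
F(5): 5−13=-8≡18 → S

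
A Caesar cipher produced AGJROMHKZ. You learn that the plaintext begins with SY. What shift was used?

8

From the crib: A(0)−S(18)=-18≡8, so the shift is 8.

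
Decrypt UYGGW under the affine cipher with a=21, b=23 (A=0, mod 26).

The inverse of 21 mod 26 is 5, since 21·5=105≡1. Apply D(y)=5·(y−23) mod 26:
U(20): 5·(20−23)=-15≡11 → L
Y(24): 5·(24−23)=5 → F
G(6): 5·(6−23)=-85≡19 → T
G(6): 5·(6−23)=-85≡19 → T
W(22): 5·(22−23)=-5≡21 → V

LFTTV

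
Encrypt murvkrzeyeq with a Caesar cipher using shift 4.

m(12): 12+4=16 → q
u(20): 20+4=24 → y
r(17): 17+4=21 → v
v(21): 21+4=25 → z
k(10): 10+4=14 → o
r(17): 17+4=21 → v
z(25): 25+4=29≡3 → d
e(4): 4+4=8 → i
y(24): 24+4=28≡2 → c
e(4): 4+4=8 → i
q(16): 16+4=20 → u

qyvzovdiciu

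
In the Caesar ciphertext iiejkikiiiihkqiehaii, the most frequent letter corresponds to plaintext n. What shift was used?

The most frequent ciphertext letter is i (appears 10 times).
i is position 8; n is position 13.
Shift = -5≡21.

21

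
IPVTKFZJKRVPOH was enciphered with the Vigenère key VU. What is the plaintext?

NVAZPLEPPXAVTN

Repeat the key across the ciphertext: VUVUVUVUVUVUVU
I(8)−V(21): -13≡13 → N
P(15)−U(20): -5≡21 → V
V(21)−V(21): 0 → A
T(19)−U(20): -1≡25 → Z
K(10)−V(21): -11≡15 → P
F(5)−U(20): -15≡11 → L
Z(25)−V(21): 4 → E
J(9)−U(20): -11≡15 → P
K(10)−V(21): -11≡15 → P
R(17)−U(20): -3≡23 → X
V(21)−V(21): 0 → A
P(15)−U(20): -5≡21 → V
O(14)−V(21): -7≡19 → T
H(7)−U(20): -13≡13 → N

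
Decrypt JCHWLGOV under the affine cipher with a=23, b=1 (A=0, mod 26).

The inverse of 23 mod 26 is 17, since 23·17=391≡1. Apply D(y)=17·(y−1) mod 26:
J(9): 17·(9−1)=136≡6 → G
C(2): 17·(2−1)=17 → R
H(7): 17·(7−1)=102≡24 → Y
W(22): 17·(22−1)=357≡19 → T
L(11): 17·(11−1)=170≡14 → O
G(6): 17·(6−1)=85≡7 → H
O(14): 17·(14−1)=221≡13 → N
V(21): 17·(21−1)=340≡2 → C

GRYTOHNC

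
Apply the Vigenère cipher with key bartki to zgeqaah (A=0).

Repeat the key across the message: bartkib
z(25)+b(1): 26≡0 → a
g(6)+a(0): 6 → g
e(4)+r(17): 21 → v
q(16)+t(19): 35≡9 → j
a(0)+k(10): 10 → k
a(0)+i(8): 8 → i
h(7)+b(1): 8 → i

agvjkii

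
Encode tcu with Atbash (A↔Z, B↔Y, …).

t(19) → g(6)
c(2) → x(23)
u(20) → f(5)

gxf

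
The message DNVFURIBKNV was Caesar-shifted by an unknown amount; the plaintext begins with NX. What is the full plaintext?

From the crib: D(3)−N(13)=-10≡16, so the shift is 16.
Subtract 16 from each ciphertext letter:
D(3): 3−16=-13≡13 → N
N(13): 13−16=-3≡23 → X
V(21): 21−16=5 → F
F(5): 5−16=-11≡15 → P
U(20): 20−16=4 → E
R(17): 17−16=1 → B
I(8): 8−16=-8≡18 → S
B(1): 1−16=-15≡11 → L
K(10): 10−16=-6≡20 → U
N(13): 13−16=-3≡23 → X
V(21): 21−16=5 → F

NXFPEBSLUXF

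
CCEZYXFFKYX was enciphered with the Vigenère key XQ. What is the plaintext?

Repeat the key across the ciphertext: XQXQXQXQXQX
C(2)−X(23): -21≡5 → F
C(2)−Q(16): -14≡12 → M
E(4)−X(23): -19≡7 → H
Z(25)−Q(16): 9 → J
Y(24)−X(23): 1 → B
X(23)−Q(16): 7 → H
F(5)−X(23): -18≡8 → I
F(5)−Q(16): -11≡15 → P
K(10)−X(23): -13≡13 → N
Y(24)−Q(16): 8 → I
X(23)−X(23): 0 → A

FMHJBHIPNIA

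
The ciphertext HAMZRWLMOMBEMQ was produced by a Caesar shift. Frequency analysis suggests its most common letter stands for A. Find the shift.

12

The most frequent ciphertext letter is M (appears 4 times).
M is position 12; A is position 0.
Shift = 12.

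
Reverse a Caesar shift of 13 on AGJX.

A(0): 0−13=-13≡13 → N
G(6): 6−13=-7≡19 → T
J(9): 9−13=-4≡22 → W
X(23): 23−13=10 → K

NTWK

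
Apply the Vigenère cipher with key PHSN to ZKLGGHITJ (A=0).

ORDTVOAGY

Repeat the key across the message: PHSNPHSNP
Z(25)+P(15): 40≡14 → O
K(10)+H(7): 17 → R
L(11)+S(18): 29≡3 → D
G(6)+N(13): 19 → T
G(6)+P(15): 21 → V
H(7)+H(7): 14 → O
I(8)+S(18): 26≡0 → A
T(19)+N(13): 32≡6 → G
J(9)+P(15): 24 → Y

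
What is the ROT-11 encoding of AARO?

A(0): 0+11=11 → L
A(0): 0+11=11 → L
R(17): 17+11=28≡2 → C
O(14): 14+11=25 → Z

LLCZ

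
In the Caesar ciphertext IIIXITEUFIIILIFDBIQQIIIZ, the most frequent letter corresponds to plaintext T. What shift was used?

The most frequent ciphertext letter is I (appears 12 times).
I is position 8; T is position 19.
Shift = -11≡15.

15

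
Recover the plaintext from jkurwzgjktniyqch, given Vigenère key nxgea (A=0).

Repeat the key across the ciphertext: nxgeanxgeanxgean
j(9)−n(13): -4≡22 → w
k(10)−x(23): -13≡13 → n
u(20)−g(6): 14 → o
r(17)−e(4): 13 → n
w(22)−a(0): 22 → w
z(25)−n(13): 12 → m
g(6)−x(23): -17≡9 → j
j(9)−g(6): 3 → d
k(10)−e(4): 6 → g
t(19)−a(0): 19 → t
n(13)−n(13): 0 → a
i(8)−x(23): -15≡11 → l
y(24)−g(6): 18 → s
q(16)−e(4): 12 → m
c(2)−a(0): 2 → c
h(7)−n(13): -6≡20 → u

wnonwmjdgtalsmcu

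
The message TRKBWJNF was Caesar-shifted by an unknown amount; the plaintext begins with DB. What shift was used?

16

From the crib: T(19)−D(3)=16, so the shift is 16.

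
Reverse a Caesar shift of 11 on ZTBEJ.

OIQTY

Z(25): 25−11=14 → O
T(19): 19−11=8 → I
B(1): 1−11=-10≡16 → Q
E(4): 4−11=-7≡19 → T
J(9): 9−11=-2≡24 → Y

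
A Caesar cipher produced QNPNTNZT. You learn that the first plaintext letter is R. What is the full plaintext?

ROQOUOAU

From the crib: Q(16)−R(17)=-1≡25, so the shift is 25.
Subtract 25 from each ciphertext letter:
Q(16): 16−25=-9≡17 → R
N(13): 13−25=-12≡14 → O
P(15): 15−25=-10≡16 → Q
N(13): 13−25=-12≡14 → O
T(19): 19−25=-6≡20 → U
N(13): 13−25=-12≡14 → O
Z(25): 25−25=0 → A
T(19): 19−25=-6≡20 → U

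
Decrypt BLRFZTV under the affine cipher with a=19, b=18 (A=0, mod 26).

The inverse of 19 mod 26 is 11, since 19·11=209≡1. Apply D(y)=11·(y−18) mod 26:
B(1): 11·(1−18)=-187≡21 → V
L(11): 11·(11−18)=-77≡1 → B
R(17): 11·(17−18)=-11≡15 → P
F(5): 11·(5−18)=-143≡13 → N
Z(25): 11·(25−18)=77≡25 → Z
T(19): 11·(19−18)=11 → L
V(21): 11·(21−18)=33≡7 → H

VBPNZLH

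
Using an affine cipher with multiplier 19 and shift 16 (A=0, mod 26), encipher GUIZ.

G(6): 19·6+16=130≡0 → A
U(20): 19·20+16=396≡6 → G
I(8): 19·8+16=168≡12 → M
Z(25): 19·25+16=491≡23 → X

AGMX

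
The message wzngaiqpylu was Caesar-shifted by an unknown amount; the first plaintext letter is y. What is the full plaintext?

ybpicksranw

From the crib: w(22)−y(24)=-2≡24, so the shift is 24.
Subtract 24 from each ciphertext letter:
w(22): 22−24=-2≡24 → y
z(25): 25−24=1 → b
n(13): 13−24=-11≡15 → p
g(6): 6−24=-18≡8 → i
a(0): 0−24=-24≡2 → c
i(8): 8−24=-16≡10 → k
q(16): 16−24=-8≡18 → s
p(15): 15−24=-9≡17 → r
y(24): 24−24=0 → a
l(11): 11−24=-13≡13 → n
u(20): 20−24=-4≡22 → w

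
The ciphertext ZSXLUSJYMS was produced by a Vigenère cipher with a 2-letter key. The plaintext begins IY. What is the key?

RU

Subtract each crib letter from the matching ciphertext letter (mod 26):
Z(25)−I(8)=17 → R
S(18)−Y(24)=-6≡20 → U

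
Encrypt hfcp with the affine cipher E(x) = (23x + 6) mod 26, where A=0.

lran

h(7): 23·7+6=167≡11 → l
f(5): 23·5+6=121≡17 → r
c(2): 23·2+6=52≡0 → a
p(15): 23·15+6=351≡13 → n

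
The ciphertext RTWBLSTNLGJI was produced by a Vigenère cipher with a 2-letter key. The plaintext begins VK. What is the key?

Subtract each crib letter from the matching ciphertext letter (mod 26):
R(17)−V(21)=-4≡22 → W
T(19)−K(10)=9 → J

WJ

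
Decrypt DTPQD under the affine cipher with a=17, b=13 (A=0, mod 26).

EIURE

The inverse of 17 mod 26 is 23, since 17·23=391≡1. Apply D(y)=23·(y−13) mod 26:
D(3): 23·(3−13)=-230≡4 → E
T(19): 23·(19−13)=138≡8 → I
P(15): 23·(15−13)=46≡20 → U
Q(16): 23·(16−13)=69≡17 → R
D(3): 23·(3−13)=-230≡4 → E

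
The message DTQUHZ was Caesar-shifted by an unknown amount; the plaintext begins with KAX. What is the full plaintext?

KAXBOG

From the crib: D(3)−K(10)=-7≡19, so the shift is 19.
Subtract 19 from each ciphertext letter:
D(3): 3−19=-16≡10 → K
T(19): 19−19=0 → A
Q(16): 16−19=-3≡23 → X
U(20): 20−19=1 → B
H(7): 7−19=-12≡14 → O
Z(25): 25−19=6 → G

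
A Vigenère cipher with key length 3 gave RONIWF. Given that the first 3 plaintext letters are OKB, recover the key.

Subtract each crib letter from the matching ciphertext letter (mod 26):
R(17)−O(14)=3 → D
O(14)−K(10)=4 → E
N(13)−B(1)=12 → M

DEM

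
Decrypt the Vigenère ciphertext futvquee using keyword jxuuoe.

wxzbcqvh

Repeat the key across the ciphertext: jxuuoejx
f(5)−j(9): -4≡22 → w
u(20)−x(23): -3≡23 → x
t(19)−u(20): -1≡25 → z
v(21)−u(20): 1 → b
q(16)−o(14): 2 → c
u(20)−e(4): 16 → q
e(4)−j(9): -5≡21 → v
e(4)−x(23): -19≡7 → h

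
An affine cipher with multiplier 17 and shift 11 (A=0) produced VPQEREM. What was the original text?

The inverse of 17 mod 26 is 23, since 17·23=391≡1. Apply D(y)=23·(y−11) mod 26:
V(21): 23·(21−11)=230≡22 → W
P(15): 23·(15−11)=92≡14 → O
Q(16): 23·(16−11)=115≡11 → L
E(4): 23·(4−11)=-161≡21 → V
R(17): 23·(17−11)=138≡8 → I
E(4): 23·(4−11)=-161≡21 → V
M(12): 23·(12−11)=23 → X

WOLVIVX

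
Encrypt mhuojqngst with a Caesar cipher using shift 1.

m(12): 12+1=13 → n
h(7): 7+1=8 → i
u(20): 20+1=21 → v
o(14): 14+1=15 → p
j(9): 9+1=10 → k
q(16): 16+1=17 → r
n(13): 13+1=14 → o
g(6): 6+1=7 → h
s(18): 18+1=19 → t
t(19): 19+1=20 → u

nivpkrohtu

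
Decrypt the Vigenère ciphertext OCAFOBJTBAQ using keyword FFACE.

JXADKWETZWL

Repeat the key across the ciphertext: FFACEFFACEF
O(14)−F(5): 9 → J
C(2)−F(5): -3≡23 → X
A(0)−A(0): 0 → A
F(5)−C(2): 3 → D
O(14)−E(4): 10 → K
B(1)−F(5): -4≡22 → W
J(9)−F(5): 4 → E
T(19)−A(0): 19 → T
B(1)−C(2): -1≡25 → Z
A(0)−E(4): -4≡22 → W
Q(16)−F(5): 11 → L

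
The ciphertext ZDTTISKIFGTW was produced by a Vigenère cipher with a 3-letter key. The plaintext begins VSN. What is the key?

ELG

Subtract each crib letter from the matching ciphertext letter (mod 26):
Z(25)−V(21)=4 → E
D(3)−S(18)=-15≡11 → L
T(19)−N(13)=6 → G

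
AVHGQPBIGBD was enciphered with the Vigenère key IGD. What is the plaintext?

SPEYKMTCDTX

Repeat the key across the ciphertext: IGDIGDIGDIG
A(0)−I(8): -8≡18 → S
V(21)−G(6): 15 → P
H(7)−D(3): 4 → E
G(6)−I(8): -2≡24 → Y
Q(16)−G(6): 10 → K
P(15)−D(3): 12 → M
B(1)−I(8): -7≡19 → T
I(8)−G(6): 2 → C
G(6)−D(3): 3 → D
B(1)−I(8): -7≡19 → T
D(3)−G(6): -3≡23 → X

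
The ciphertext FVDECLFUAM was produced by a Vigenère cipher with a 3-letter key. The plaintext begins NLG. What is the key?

SKX

Subtract each crib letter from the matching ciphertext letter (mod 26):
F(5)−N(13)=-8≡18 → S
V(21)−L(11)=10 → K
D(3)−G(6)=-3≡23 → X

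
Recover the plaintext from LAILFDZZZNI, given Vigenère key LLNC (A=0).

Repeat the key across the ciphertext: LLNCLLNCLLN
L(11)−L(11): 0 → A
A(0)−L(11): -11≡15 → P
I(8)−N(13): -5≡21 → V
L(11)−C(2): 9 → J
F(5)−L(11): -6≡20 → U
D(3)−L(11): -8≡18 → S
Z(25)−N(13): 12 → M
Z(25)−C(2): 23 → X
Z(25)−L(11): 14 → O
N(13)−L(11): 2 → C
I(8)−N(13): -5≡21 → V

APVJUSMXOCV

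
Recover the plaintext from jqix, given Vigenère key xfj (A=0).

mlza

Repeat the key across the ciphertext: xfjx
j(9)−x(23): -14≡12 → m
q(16)−f(5): 11 → l
i(8)−j(9): -1≡25 → z
x(23)−x(23): 0 → a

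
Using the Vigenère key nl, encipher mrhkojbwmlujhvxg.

Repeat the key across the message: nlnlnlnlnlnlnlnl
m(12)+n(13): 25 → z
r(17)+l(11): 28≡2 → c
h(7)+n(13): 20 → u
k(10)+l(11): 21 → v
o(14)+n(13): 27≡1 → b
j(9)+l(11): 20 → u
b(1)+n(13): 14 → o
w(22)+l(11): 33≡7 → h
m(12)+n(13): 25 → z
l(11)+l(11): 22 → w
u(20)+n(13): 33≡7 → h
j(9)+l(11): 20 → u
h(7)+n(13): 20 → u
v(21)+l(11): 32≡6 → g
x(23)+n(13): 36≡10 → k
g(6)+l(11): 17 → r

zcuvbuohzwhuugkr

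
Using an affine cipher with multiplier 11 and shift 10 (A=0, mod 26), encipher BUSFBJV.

VWANVFH

B(1): 11·1+10=21 → V
U(20): 11·20+10=230≡22 → W
S(18): 11·18+10=208≡0 → A
F(5): 11·5+10=65≡13 → N
B(1): 11·1+10=21 → V
J(9): 11·9+10=109≡5 → F
V(21): 11·21+10=241≡7 → H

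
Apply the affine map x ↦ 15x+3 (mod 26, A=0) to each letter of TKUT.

T(19): 15·19+3=288≡2 → C
K(10): 15·10+3=153≡23 → X
U(20): 15·20+3=303≡17 → R
T(19): 15·19+3=288≡2 → C

CXRC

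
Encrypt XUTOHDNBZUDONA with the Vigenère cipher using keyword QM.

Repeat the key across the message: QMQMQMQMQMQMQM
X(23)+Q(16): 39≡13 → N
U(20)+M(12): 32≡6 → G
T(19)+Q(16): 35≡9 → J
O(14)+M(12): 26≡0 → A
H(7)+Q(16): 23 → X
D(3)+M(12): 15 → P
N(13)+Q(16): 29≡3 → D
B(1)+M(12): 13 → N
Z(25)+Q(16): 41≡15 → P
U(20)+M(12): 32≡6 → G
D(3)+Q(16): 19 → T
O(14)+M(12): 26≡0 → A
N(13)+Q(16): 29≡3 → D
A(0)+M(12): 12 → M

NGJAXPDNPGTADM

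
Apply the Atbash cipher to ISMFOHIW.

I(8) → R(17)
S(18) → H(7)
M(12) → N(13)
F(5) → U(20)
O(14) → L(11)
H(7) → S(18)
I(8) → R(17)
W(22) → D(3)

RHNULSRD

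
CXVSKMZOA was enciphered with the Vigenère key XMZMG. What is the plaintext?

Repeat the key across the ciphertext: XMZMGXMZM
C(2)−X(23): -21≡5 → F
X(23)−M(12): 11 → L
V(21)−Z(25): -4≡22 → W
S(18)−M(12): 6 → G
K(10)−G(6): 4 → E
M(12)−X(23): -11≡15 → P
Z(25)−M(12): 13 → N
O(14)−Z(25): -11≡15 → P
A(0)−M(12): -12≡14 → O

FLWGEPNPO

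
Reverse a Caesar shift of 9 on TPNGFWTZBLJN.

KGEXWNKQSCAE

T(19): 19−9=10 → K
P(15): 15−9=6 → G
N(13): 13−9=4 → E
G(6): 6−9=-3≡23 → X
F(5): 5−9=-4≡22 → W
W(22): 22−9=13 → N
T(19): 19−9=10 → K
Z(25): 25−9=16 → Q
B(1): 1−9=-8≡18 → S
L(11): 11−9=2 → C
J(9): 9−9=0 → A
N(13): 13−9=4 → E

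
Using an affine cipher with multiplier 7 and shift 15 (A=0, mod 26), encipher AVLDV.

PGOKG

A(0): 7·0+15=15 → P
V(21): 7·21+15=162≡6 → G
L(11): 7·11+15=92≡14 → O
D(3): 7·3+15=36≡10 → K
V(21): 7·21+15=162≡6 → G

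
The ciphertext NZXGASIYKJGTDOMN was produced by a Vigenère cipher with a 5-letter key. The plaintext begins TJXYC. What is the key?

UQAIY

Subtract each crib letter from the matching ciphertext letter (mod 26):
N(13)−T(19)=-6≡20 → U
Z(25)−J(9)=16 → Q
X(23)−X(23)=0 → A
G(6)−Y(24)=-18≡8 → I
A(0)−C(2)=-2≡24 → Y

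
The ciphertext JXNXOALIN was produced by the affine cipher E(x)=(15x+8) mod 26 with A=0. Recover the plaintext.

The inverse of 15 mod 26 is 7, since 15·7=105≡1. Apply D(y)=7·(y−8) mod 26:
J(9): 7·(9−8)=7 → H
X(23): 7·(23−8)=105≡1 → B
N(13): 7·(13−8)=35≡9 → J
X(23): 7·(23−8)=105≡1 → B
O(14): 7·(14−8)=42≡16 → Q
A(0): 7·(0−8)=-56≡22 → W
L(11): 7·(11−8)=21 → V
I(8): 7·(8−8)=0 → A
N(13): 7·(13−8)=35≡9 → J

HBJBQWVAJ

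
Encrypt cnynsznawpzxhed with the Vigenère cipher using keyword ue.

wrsrmdheqttbbix

Repeat the key across the message: ueueueueueueueu
c(2)+u(20): 22 → w
n(13)+e(4): 17 → r
y(24)+u(20): 44≡18 → s
n(13)+e(4): 17 → r
s(18)+u(20): 38≡12 → m
z(25)+e(4): 29≡3 → d
n(13)+u(20): 33≡7 → h
a(0)+e(4): 4 → e
w(22)+u(20): 42≡16 → q
p(15)+e(4): 19 → t
z(25)+u(20): 45≡19 → t
x(23)+e(4): 27≡1 → b
h(7)+u(20): 27≡1 → b
e(4)+e(4): 8 → i
d(3)+u(20): 23 → x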